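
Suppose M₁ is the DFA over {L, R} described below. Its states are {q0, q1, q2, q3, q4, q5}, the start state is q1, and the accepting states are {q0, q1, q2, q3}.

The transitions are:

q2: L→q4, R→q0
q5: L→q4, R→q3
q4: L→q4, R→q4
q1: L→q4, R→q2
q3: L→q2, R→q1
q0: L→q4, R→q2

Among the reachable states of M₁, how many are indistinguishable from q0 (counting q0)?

First remove the unreachable states {q3,q5}; 4 states remain.
P0 = {q0,q1,q2} | {q4}.
No further refinement is possible. Final partition (2 blocks): {q0,q1,q2} | {q4}.
The equivalence class containing q0 is {q0,q1,q2}, of size 3.

3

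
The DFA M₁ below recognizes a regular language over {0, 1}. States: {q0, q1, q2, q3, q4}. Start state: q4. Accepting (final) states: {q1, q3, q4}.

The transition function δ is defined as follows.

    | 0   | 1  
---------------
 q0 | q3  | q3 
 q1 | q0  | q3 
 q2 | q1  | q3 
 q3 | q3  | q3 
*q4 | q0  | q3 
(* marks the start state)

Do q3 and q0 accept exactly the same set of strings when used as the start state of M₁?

No

States {q1,q2} cannot be reached from the start state, so discard them.
Start with accepting vs non-accepting: {q3,q4} | {q0}.
On input 0, block {q3,q4} splits into {q3} and {q4}.
No further refinement is possible. Final partition (3 blocks): {q3} | {q0} | {q4}.
q3 and q0 end up in different blocks, so they are distinguishable. For instance, the string 'ε' is accepted from only q3.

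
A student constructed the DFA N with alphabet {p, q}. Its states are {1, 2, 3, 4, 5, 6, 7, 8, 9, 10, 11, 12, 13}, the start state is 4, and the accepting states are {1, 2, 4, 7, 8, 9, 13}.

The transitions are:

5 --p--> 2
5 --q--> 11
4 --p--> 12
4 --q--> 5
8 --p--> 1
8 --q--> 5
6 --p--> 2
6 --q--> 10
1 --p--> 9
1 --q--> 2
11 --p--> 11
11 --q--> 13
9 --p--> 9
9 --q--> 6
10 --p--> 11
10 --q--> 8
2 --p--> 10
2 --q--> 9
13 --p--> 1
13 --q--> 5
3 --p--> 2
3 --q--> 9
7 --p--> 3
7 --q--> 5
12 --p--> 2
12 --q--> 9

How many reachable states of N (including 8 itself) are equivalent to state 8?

First remove the unreachable states {3,7}; 11 states remain.
P0 = {1,2,4,8,9,13} | {5,6,10,11,12}.
Split {1,2,4,8,9,13} by δ(·,p) → {1,8,9,13} and {2,4}.
Refine {1,8,9,13} on symbol q: members go to different blocks, giving {8,9,13} and {1}.
On input p, block {8,9,13} splits into {8,13} and {9}.
Refine {5,6,10,11,12} on symbol p: members go to different blocks, giving {5,6,12} and {10,11}.
Refine {5,6,12} on symbol q: members go to different blocks, giving {5,6} and {12}.
Split {2,4} by δ(·,p) → {2} and {4}.
Stable partition: {8,13} | {5,6} | {2} | {1} | {9} | {10,11} | {12} | {4} — 8 equivalence classes.
State 8 belongs to the block {8,13}, which has 2 states.

2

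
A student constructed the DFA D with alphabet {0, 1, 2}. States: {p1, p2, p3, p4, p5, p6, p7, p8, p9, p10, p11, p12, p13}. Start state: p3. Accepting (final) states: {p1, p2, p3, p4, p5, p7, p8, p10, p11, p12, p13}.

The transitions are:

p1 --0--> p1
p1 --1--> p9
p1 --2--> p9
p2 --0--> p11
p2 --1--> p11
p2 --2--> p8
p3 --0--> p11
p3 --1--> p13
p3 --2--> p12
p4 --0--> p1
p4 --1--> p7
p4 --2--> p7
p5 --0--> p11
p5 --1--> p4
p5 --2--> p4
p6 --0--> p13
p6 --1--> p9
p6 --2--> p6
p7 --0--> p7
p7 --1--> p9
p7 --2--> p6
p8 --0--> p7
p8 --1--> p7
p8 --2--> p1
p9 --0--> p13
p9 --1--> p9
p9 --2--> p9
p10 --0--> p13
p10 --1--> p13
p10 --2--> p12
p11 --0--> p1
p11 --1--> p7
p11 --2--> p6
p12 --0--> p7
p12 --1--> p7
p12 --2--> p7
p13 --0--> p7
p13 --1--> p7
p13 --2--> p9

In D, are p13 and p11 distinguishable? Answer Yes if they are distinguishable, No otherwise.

First remove the unreachable states {p2,p4,p5,p8,p10}; 8 states remain.
P0 = {p1,p3,p7,p11,p12,p13} | {p6,p9}.
Split {p1,p3,p7,p11,p12,p13} by δ(·,1) → {p3,p11,p12,p13} and {p1,p7}.
Split {p3,p11,p12,p13} by δ(·,0) → {p11,p12,p13} and {p3}.
Split {p11,p12,p13} by δ(·,2) → {p11,p13} and {p12}.
Stable partition: {p11,p13} | {p6,p9} | {p1,p7} | {p3} | {p12} — 5 equivalence classes.
p13 and p11 lie in the same block of the stable partition, so they are equivalent — no string distinguishes them.

No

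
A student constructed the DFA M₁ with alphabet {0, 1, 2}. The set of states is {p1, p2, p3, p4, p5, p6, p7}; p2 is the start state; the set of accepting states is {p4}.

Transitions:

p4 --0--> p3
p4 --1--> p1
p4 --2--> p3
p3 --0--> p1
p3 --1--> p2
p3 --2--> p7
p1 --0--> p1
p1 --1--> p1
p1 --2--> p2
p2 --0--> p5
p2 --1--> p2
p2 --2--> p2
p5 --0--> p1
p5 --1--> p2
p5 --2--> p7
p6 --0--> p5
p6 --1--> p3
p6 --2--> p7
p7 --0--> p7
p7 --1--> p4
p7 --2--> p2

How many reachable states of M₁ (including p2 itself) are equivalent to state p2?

States {p6} cannot be reached from the start state, so discard them.
Initial partition by acceptance: {p4} | {p1,p2,p3,p5,p7}.
Refine {p1,p2,p3,p5,p7} on symbol 1: members go to different blocks, giving {p1,p2,p3,p5} and {p7}.
On input 2, block {p1,p2,p3,p5} splits into {p1,p2} and {p3,p5}.
Refine {p1,p2} on symbol 0: members go to different blocks, giving {p1} and {p2}.
No further refinement is possible. Final partition (5 blocks): {p4} | {p1} | {p7} | {p3,p5} | {p2}.
The equivalence class containing p2 is {p2}, of size 1.

1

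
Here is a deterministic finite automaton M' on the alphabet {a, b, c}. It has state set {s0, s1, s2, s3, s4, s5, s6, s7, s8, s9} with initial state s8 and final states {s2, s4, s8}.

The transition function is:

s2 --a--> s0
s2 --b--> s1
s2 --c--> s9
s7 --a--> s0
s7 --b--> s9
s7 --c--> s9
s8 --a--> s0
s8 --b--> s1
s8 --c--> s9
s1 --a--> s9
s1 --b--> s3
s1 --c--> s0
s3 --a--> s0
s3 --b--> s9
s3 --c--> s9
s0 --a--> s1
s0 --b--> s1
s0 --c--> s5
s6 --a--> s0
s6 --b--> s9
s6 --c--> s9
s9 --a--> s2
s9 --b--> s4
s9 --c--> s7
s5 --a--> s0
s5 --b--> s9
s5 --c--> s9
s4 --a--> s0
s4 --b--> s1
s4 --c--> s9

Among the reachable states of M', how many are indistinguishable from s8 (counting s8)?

States {s6} cannot be reached from the start state, so discard them.
P0 = {s2,s4,s8} | {s0,s1,s3,s5,s7,s9}.
Split {s0,s1,s3,s5,s7,s9} by δ(·,a) → {s0,s1,s3,s5,s7} and {s9}.
On input a, block {s0,s1,s3,s5,s7} splits into {s0,s3,s5,s7} and {s1}.
On input a, block {s0,s3,s5,s7} splits into {s3,s5,s7} and {s0}.
The partition is now stable with 5 blocks: {s2,s4,s8} | {s3,s5,s7} | {s9} | {s1} | {s0}.
The equivalence class containing s8 is {s2,s4,s8}, of size 3.

3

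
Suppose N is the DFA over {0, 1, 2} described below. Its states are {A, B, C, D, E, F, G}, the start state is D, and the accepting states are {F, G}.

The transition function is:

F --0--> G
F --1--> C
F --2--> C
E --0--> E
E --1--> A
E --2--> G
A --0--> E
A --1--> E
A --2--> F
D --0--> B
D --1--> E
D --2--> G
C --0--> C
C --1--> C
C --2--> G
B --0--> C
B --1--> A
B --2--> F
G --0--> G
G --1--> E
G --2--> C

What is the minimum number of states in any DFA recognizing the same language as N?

2

Every state is reachable, so we keep all 7.
Initial partition by acceptance: {F,G} | {A,B,C,D,E}.
The partition is now stable with 2 blocks: {F,G} | {A,B,C,D,E}.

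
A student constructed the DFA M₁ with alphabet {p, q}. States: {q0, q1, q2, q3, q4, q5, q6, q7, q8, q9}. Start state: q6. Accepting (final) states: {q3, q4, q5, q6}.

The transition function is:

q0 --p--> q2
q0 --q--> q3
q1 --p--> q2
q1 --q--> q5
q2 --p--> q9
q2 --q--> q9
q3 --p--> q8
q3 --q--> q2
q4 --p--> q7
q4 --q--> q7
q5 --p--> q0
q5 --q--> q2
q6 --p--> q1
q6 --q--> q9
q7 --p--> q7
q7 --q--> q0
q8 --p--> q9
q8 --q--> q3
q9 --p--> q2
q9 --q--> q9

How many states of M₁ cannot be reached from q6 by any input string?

BFS from q6 reaches {q0, q1, q2, q3, q5, q6, q8, q9}; the 2 state(s) q4, q7 are never visited.

2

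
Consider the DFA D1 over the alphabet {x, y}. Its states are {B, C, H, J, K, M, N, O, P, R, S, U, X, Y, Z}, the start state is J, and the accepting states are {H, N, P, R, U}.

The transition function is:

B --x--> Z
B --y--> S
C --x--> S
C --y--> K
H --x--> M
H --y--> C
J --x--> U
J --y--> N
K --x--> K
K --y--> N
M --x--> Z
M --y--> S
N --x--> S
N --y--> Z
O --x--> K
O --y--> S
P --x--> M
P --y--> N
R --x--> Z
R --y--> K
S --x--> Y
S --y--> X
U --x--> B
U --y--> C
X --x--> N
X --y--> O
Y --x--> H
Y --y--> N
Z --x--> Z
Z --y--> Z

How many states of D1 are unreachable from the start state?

2

Starting at J and following transitions, the reachable set is {B, C, H, J, K, M, N, O, S, U, X, Y, Z}. That leaves P, R unreachable — 2 in total.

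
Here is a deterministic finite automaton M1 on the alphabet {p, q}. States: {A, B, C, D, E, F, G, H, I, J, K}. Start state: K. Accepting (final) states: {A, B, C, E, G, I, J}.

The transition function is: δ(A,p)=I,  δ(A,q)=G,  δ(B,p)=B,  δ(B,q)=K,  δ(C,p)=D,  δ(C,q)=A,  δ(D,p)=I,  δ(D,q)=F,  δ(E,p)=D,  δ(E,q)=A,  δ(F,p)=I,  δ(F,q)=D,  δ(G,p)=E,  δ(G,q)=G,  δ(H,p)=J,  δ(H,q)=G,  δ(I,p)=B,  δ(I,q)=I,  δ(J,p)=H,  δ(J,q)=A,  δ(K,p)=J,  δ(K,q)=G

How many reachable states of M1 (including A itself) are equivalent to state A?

First remove the unreachable states {C}; 10 states remain.
Start with accepting vs non-accepting: {A,B,E,G,I,J} | {D,F,H,K}.
On input p, block {A,B,E,G,I,J} splits into {A,B,G,I} and {E,J}.
On input p, block {A,B,G,I} splits into {A,B,I} and {G}.
Split {A,B,I} by δ(·,q) → {A} and {B} and {I}.
Refine {D,F,H,K} on symbol p: members go to different blocks, giving {D,F} and {H,K}.
Refine {E,J} on symbol p: members go to different blocks, giving {E} and {J}.
Stable partition: {A} | {D,F} | {E} | {G} | {B} | {I} | {H,K} | {J} — 8 equivalence classes.
State A belongs to the block {A}, which has 1 states.

1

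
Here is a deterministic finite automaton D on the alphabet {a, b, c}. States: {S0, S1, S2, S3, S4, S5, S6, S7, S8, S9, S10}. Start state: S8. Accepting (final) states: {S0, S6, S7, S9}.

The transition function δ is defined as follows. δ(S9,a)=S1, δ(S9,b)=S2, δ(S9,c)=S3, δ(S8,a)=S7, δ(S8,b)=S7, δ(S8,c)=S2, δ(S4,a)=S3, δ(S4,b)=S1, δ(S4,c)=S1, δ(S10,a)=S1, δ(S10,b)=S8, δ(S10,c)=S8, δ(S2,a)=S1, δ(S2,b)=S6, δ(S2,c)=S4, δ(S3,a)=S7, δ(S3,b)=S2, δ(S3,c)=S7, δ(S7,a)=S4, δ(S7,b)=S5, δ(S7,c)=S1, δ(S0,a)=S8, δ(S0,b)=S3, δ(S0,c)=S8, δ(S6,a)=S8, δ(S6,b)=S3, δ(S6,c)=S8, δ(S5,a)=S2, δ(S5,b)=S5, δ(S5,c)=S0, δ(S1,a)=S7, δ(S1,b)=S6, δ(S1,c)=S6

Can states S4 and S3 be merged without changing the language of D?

No

Reachable states from the start: {S0,S1,S2,S3,S4,S5,S6,S7,S8}. Unreachable: {S9,S10} — drop them.
Start with accepting vs non-accepting: {S0,S6,S7} | {S1,S2,S3,S4,S5,S8}.
Split {S1,S2,S3,S4,S5,S8} by δ(·,a) → {S1,S3,S8} and {S2,S4,S5}.
On input a, block {S0,S6,S7} splits into {S0,S6} and {S7}.
Refine {S1,S3,S8} on symbol b: members go to different blocks, giving {S1} and {S3} and {S8}.
On input a, block {S2,S4,S5} splits into {S2} and {S4} and {S5}.
The partition is now stable with 8 blocks: {S0,S6} | {S1} | {S2} | {S7} | {S3} | {S8} | {S4} | {S5}.
S4 and S3 end up in different blocks, so they are distinguishable. For instance, the string 'a' is accepted from only S3.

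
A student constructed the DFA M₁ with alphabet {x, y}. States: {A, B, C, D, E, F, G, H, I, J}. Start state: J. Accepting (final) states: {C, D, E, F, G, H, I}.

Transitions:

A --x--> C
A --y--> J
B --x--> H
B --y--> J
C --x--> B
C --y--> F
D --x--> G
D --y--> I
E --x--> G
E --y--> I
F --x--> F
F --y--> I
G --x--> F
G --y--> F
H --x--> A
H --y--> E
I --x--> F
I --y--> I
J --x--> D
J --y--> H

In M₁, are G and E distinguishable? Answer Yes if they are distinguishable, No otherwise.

Initial partition by acceptance: {C,D,E,F,G,H,I} | {A,B,J}.
Refine {C,D,E,F,G,H,I} on symbol x: members go to different blocks, giving {D,E,F,G,I} and {C,H}.
On input x, block {A,B,J} splits into {A,B} and {J}.
Stable partition: {D,E,F,G,I} | {A,B} | {C,H} | {J} — 4 equivalence classes.
G and E lie in the same block of the stable partition, so they are equivalent — no string distinguishes them.

No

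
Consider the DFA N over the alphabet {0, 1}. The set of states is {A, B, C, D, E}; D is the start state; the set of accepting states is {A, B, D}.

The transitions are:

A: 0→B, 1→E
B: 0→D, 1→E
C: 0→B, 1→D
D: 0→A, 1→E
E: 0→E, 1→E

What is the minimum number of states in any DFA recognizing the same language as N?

2

Reachable states from the start: {A,B,D,E}. Unreachable: {C} — drop them.
Initial partition by acceptance: {A,B,D} | {E}.
Stable partition: {A,B,D} | {E} — 2 equivalence classes.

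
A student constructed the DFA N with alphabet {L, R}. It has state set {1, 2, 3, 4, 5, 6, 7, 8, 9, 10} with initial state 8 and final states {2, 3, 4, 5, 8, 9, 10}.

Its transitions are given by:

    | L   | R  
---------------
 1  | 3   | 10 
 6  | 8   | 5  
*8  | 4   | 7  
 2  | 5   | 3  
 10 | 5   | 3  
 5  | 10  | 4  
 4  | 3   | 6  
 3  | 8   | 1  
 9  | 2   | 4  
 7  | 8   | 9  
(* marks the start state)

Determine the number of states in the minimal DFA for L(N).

Start with accepting vs non-accepting: {2,3,4,5,8,9,10} | {1,6,7}.
Refine {2,3,4,5,8,9,10} on symbol R: members go to different blocks, giving {2,5,9,10} and {3,4,8}.
No further refinement is possible. Final partition (3 blocks): {2,5,9,10} | {1,6,7} | {3,4,8}.

3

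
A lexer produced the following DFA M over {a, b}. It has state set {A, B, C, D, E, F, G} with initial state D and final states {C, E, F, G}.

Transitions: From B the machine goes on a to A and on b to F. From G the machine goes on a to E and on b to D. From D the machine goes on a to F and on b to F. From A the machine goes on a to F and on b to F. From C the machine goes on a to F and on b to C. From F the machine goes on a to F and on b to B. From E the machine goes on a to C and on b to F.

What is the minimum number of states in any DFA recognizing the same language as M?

3

First remove the unreachable states {C,E,G}; 4 states remain.
Initial partition by acceptance: {F} | {A,B,D}.
Split {A,B,D} by δ(·,a) → {A,D} and {B}.
The partition is now stable with 3 blocks: {F} | {A,D} | {B}.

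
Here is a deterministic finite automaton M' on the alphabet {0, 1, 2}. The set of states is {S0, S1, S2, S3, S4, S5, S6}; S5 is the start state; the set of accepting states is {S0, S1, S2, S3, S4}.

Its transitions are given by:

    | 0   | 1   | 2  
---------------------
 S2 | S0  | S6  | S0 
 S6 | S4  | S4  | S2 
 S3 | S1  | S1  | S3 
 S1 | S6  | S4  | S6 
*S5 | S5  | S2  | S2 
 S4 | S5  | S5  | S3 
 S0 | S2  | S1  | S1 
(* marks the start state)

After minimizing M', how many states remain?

7

Initial partition by acceptance: {S0,S1,S2,S3,S4} | {S5,S6}.
Split {S0,S1,S2,S3,S4} by δ(·,0) → {S0,S2,S3} and {S1,S4}.
Split {S0,S2,S3} by δ(·,0) → {S0,S2} and {S3}.
Refine {S0,S2} on symbol 1: members go to different blocks, giving {S0} and {S2}.
Refine {S5,S6} on symbol 0: members go to different blocks, giving {S5} and {S6}.
Refine {S1,S4} on symbol 0: members go to different blocks, giving {S1} and {S4}.
Stable partition: {S0} | {S5} | {S1} | {S3} | {S2} | {S6} | {S4} — 7 equivalence classes.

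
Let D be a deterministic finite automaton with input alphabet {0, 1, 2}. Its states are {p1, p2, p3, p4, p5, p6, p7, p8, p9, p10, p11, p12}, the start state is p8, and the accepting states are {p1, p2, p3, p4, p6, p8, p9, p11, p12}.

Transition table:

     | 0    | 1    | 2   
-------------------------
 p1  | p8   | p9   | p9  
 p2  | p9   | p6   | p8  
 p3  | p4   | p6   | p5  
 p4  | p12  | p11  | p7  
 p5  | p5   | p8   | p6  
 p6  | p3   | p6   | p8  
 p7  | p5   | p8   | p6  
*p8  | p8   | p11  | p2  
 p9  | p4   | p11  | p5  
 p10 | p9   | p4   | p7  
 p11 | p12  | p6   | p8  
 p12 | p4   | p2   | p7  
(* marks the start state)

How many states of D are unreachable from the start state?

Starting at p8 and following transitions, the reachable set is {p2, p3, p4, p5, p6, p7, p8, p9, p11, p12}. That leaves p1, p10 unreachable — 2 in total.

2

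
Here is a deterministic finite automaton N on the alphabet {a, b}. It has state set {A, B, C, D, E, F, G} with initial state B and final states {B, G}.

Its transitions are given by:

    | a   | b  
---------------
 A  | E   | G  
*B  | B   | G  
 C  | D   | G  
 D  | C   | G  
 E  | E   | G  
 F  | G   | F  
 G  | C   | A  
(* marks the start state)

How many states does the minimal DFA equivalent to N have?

First remove the unreachable states {F}; 6 states remain.
P0 = {B,G} | {A,C,D,E}.
Split {B,G} by δ(·,a) → {B} and {G}.
Stable partition: {B} | {A,C,D,E} | {G} — 3 equivalence classes.

3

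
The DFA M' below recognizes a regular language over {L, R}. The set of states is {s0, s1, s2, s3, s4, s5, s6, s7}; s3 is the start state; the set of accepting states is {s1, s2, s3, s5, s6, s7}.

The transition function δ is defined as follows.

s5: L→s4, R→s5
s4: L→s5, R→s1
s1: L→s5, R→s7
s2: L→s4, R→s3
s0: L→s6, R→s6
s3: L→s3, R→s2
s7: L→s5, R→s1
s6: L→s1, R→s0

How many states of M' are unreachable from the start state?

2

No path from s3 leads to s0, s6; the other 6 states are all reachable.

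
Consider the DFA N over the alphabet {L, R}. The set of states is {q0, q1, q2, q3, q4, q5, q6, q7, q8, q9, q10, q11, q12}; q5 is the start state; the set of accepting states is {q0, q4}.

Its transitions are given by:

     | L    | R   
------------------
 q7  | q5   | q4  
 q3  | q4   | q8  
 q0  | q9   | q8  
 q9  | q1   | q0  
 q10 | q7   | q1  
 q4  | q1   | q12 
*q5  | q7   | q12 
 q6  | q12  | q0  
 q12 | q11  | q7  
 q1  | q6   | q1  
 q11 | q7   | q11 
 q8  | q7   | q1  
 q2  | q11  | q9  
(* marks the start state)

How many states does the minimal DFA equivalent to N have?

10

First remove the unreachable states {q2,q3,q10}; 10 states remain.
Initial partition by acceptance: {q0,q4} | {q1,q5,q6,q7,q8,q9,q11,q12}.
Split {q1,q5,q6,q7,q8,q9,q11,q12} by δ(·,R) → {q1,q5,q8,q11,q12} and {q6,q7,q9}.
On input L, block {q0,q4} splits into {q0} and {q4}.
On input L, block {q1,q5,q8,q11,q12} splits into {q1,q5,q8,q11} and {q12}.
Split {q1,q5,q8,q11} by δ(·,R) → {q1,q8,q11} and {q5}.
Split {q6,q7,q9} by δ(·,L) → {q6} and {q7} and {q9}.
Split {q1,q8,q11} by δ(·,L) → {q8,q11} and {q1}.
On input R, block {q8,q11} splits into {q8} and {q11}.
Stable partition: {q0} | {q8} | {q6} | {q4} | {q12} | {q5} | {q7} | {q9} | {q1} | {q11} — 10 equivalence classes.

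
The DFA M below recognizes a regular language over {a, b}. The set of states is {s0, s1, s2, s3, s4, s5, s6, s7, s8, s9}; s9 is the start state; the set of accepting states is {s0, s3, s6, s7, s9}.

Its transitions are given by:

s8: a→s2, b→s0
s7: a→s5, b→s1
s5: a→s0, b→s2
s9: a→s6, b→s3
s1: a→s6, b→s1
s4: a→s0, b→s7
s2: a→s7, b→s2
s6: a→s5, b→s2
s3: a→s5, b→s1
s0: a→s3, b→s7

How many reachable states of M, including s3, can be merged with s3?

3

First remove the unreachable states {s4,s8}; 8 states remain.
P0 = {s0,s3,s6,s7,s9} | {s1,s2,s5}.
Split {s0,s3,s6,s7,s9} by δ(·,a) → {s3,s6,s7} and {s0,s9}.
Refine {s1,s2,s5} on symbol a: members go to different blocks, giving {s1,s2} and {s5}.
The partition is now stable with 4 blocks: {s3,s6,s7} | {s1,s2} | {s0,s9} | {s5}.
The equivalence class containing s3 is {s3,s6,s7}, of size 3.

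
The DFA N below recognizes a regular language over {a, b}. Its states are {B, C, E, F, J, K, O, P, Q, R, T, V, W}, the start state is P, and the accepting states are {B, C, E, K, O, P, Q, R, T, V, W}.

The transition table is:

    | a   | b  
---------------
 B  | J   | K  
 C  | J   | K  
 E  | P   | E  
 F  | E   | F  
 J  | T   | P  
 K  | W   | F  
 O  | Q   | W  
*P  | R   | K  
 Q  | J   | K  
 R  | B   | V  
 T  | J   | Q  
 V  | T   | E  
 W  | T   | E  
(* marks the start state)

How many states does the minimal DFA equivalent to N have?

9

First remove the unreachable states {C,O}; 11 states remain.
Initial partition by acceptance: {B,E,K,P,Q,R,T,V,W} | {F,J}.
Split {B,E,K,P,Q,R,T,V,W} by δ(·,a) → {E,K,P,R,V,W} and {B,Q,T}.
Refine {E,K,P,R,V,W} on symbol a: members go to different blocks, giving {R,V,W} and {E,K,P}.
Split {R,V,W} by δ(·,b) → {V,W} and {R}.
Refine {F,J} on symbol a: members go to different blocks, giving {F} and {J}.
Refine {B,Q,T} on symbol b: members go to different blocks, giving {B,Q} and {T}.
Refine {E,K,P} on symbol a: members go to different blocks, giving {E} and {P} and {K}.
Stable partition: {V,W} | {F} | {B,Q} | {E} | {R} | {J} | {T} | {P} | {K} — 9 equivalence classes.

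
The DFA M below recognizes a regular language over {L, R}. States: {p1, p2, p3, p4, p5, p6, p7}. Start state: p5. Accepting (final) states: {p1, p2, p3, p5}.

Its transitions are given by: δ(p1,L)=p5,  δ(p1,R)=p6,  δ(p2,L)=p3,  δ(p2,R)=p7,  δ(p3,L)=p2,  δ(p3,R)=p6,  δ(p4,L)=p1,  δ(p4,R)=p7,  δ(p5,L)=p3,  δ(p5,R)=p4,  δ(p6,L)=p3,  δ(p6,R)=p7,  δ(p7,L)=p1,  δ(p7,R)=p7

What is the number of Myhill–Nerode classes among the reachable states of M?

Every state is reachable, so we keep all 7.
Initial partition by acceptance: {p1,p2,p3,p5} | {p4,p6,p7}.
No further refinement is possible. Final partition (2 blocks): {p1,p2,p3,p5} | {p4,p6,p7}.

2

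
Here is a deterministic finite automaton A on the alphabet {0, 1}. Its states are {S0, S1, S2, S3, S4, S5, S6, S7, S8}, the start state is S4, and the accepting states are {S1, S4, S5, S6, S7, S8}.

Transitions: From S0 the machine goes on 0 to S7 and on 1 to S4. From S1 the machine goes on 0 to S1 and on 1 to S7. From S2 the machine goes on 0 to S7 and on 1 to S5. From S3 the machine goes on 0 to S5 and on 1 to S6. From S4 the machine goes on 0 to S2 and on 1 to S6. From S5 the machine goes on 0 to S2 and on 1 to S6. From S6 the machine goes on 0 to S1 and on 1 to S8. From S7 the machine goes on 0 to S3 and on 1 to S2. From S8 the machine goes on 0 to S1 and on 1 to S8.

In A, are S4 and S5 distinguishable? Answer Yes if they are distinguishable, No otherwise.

No

States {S0} cannot be reached from the start state, so discard them.
Start with accepting vs non-accepting: {S1,S4,S5,S6,S7,S8} | {S2,S3}.
Refine {S1,S4,S5,S6,S7,S8} on symbol 0: members go to different blocks, giving {S1,S6,S8} and {S4,S5,S7}.
Refine {S1,S6,S8} on symbol 1: members go to different blocks, giving {S6,S8} and {S1}.
On input 1, block {S2,S3} splits into {S2} and {S3}.
Split {S4,S5,S7} by δ(·,0) → {S4,S5} and {S7}.
The partition is now stable with 6 blocks: {S6,S8} | {S2} | {S4,S5} | {S1} | {S3} | {S7}.
S4 and S5 lie in the same block of the stable partition, so they are equivalent — no string distinguishes them.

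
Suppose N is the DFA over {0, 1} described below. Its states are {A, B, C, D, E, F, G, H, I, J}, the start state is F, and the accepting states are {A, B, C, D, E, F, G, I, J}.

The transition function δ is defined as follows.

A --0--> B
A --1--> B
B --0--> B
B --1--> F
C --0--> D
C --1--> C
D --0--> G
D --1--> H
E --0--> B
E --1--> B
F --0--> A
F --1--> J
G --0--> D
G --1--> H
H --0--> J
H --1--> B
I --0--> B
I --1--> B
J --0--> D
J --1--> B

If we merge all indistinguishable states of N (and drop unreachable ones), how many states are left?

States {C,E,I} cannot be reached from the start state, so discard them.
P0 = {A,B,D,F,G,J} | {H}.
On input 1, block {A,B,D,F,G,J} splits into {A,B,F,J} and {D,G}.
Refine {A,B,F,J} on symbol 0: members go to different blocks, giving {A,B,F} and {J}.
On input 1, block {A,B,F} splits into {A,B} and {F}.
Split {A,B} by δ(·,1) → {A} and {B}.
The partition is now stable with 6 blocks: {A} | {H} | {D,G} | {J} | {F} | {B}.

6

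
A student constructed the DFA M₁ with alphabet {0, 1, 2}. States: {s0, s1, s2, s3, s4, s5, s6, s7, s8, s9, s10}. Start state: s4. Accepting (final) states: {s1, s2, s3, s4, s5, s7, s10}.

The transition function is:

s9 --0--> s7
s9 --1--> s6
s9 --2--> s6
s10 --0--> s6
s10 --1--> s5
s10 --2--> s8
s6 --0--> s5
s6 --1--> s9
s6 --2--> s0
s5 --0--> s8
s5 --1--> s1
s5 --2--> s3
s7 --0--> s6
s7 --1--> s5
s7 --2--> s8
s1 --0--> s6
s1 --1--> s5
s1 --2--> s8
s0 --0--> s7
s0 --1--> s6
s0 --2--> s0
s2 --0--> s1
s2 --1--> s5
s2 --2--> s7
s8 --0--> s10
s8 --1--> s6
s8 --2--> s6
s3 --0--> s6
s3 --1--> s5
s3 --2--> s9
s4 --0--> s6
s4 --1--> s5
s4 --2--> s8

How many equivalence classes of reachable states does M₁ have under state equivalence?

5

States {s2} cannot be reached from the start state, so discard them.
P0 = {s1,s3,s4,s5,s7,s10} | {s0,s6,s8,s9}.
On input 2, block {s1,s3,s4,s5,s7,s10} splits into {s1,s3,s4,s7,s10} and {s5}.
On input 0, block {s0,s6,s8,s9} splits into {s0,s8,s9} and {s6}.
On input 2, block {s0,s8,s9} splits into {s8,s9} and {s0}.
No further refinement is possible. Final partition (5 blocks): {s1,s3,s4,s7,s10} | {s8,s9} | {s5} | {s6} | {s0}.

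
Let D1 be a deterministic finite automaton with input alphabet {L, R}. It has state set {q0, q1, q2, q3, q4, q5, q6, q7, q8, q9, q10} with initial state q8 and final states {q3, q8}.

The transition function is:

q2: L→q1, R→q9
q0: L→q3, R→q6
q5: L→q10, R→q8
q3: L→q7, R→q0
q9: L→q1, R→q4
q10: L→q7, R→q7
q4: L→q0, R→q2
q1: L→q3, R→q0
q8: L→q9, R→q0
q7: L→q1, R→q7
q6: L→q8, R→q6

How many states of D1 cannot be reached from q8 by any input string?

No path from q8 leads to q5, q10; the other 9 states are all reachable.

2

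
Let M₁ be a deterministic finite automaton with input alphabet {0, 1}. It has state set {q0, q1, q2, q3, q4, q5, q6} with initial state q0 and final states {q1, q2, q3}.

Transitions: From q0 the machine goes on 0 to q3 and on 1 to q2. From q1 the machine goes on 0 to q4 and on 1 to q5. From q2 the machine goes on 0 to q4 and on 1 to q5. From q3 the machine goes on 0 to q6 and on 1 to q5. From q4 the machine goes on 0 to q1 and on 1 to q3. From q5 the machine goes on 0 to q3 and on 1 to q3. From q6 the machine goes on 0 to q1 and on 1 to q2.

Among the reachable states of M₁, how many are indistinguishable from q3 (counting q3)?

3

Every state is reachable, so we keep all 7.
Start with accepting vs non-accepting: {q1,q2,q3} | {q0,q4,q5,q6}.
The partition is now stable with 2 blocks: {q1,q2,q3} | {q0,q4,q5,q6}.
The equivalence class containing q3 is {q1,q2,q3}, of size 3.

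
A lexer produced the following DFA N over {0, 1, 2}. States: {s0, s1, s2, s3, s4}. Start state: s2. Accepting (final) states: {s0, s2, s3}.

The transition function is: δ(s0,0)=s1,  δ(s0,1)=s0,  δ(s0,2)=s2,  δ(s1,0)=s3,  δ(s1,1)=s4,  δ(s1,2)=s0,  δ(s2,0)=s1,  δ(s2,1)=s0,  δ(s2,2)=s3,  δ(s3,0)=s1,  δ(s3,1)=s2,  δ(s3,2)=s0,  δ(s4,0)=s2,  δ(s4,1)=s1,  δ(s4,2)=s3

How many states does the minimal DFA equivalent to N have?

Start with accepting vs non-accepting: {s0,s2,s3} | {s1,s4}.
No further refinement is possible. Final partition (2 blocks): {s0,s2,s3} | {s1,s4}.

2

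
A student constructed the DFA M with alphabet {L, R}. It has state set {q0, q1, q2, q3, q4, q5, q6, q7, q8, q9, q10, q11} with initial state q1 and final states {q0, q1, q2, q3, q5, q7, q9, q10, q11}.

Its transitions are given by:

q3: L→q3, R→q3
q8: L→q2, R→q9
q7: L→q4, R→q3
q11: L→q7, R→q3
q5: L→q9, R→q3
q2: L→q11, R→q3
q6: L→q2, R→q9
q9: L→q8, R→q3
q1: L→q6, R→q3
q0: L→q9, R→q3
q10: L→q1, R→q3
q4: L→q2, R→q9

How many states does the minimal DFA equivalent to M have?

5

First remove the unreachable states {q0,q5,q10}; 9 states remain.
Start with accepting vs non-accepting: {q1,q2,q3,q7,q9,q11} | {q4,q6,q8}.
Split {q1,q2,q3,q7,q9,q11} by δ(·,L) → {q1,q7,q9} and {q2,q3,q11}.
Refine {q2,q3,q11} on symbol L: members go to different blocks, giving {q2,q3} and {q11}.
On input L, block {q2,q3} splits into {q2} and {q3}.
Stable partition: {q1,q7,q9} | {q4,q6,q8} | {q2} | {q11} | {q3} — 5 equivalence classes.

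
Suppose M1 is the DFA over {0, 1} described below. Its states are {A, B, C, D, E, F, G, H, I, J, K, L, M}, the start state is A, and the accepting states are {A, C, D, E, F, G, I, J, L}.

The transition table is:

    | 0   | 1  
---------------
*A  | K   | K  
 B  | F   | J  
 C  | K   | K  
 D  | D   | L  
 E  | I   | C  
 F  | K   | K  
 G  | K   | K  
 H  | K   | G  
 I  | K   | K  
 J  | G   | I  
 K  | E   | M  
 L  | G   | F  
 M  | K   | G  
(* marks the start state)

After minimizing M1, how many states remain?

4

States {B,D,F,H,J,L} cannot be reached from the start state, so discard them.
Initial partition by acceptance: {A,C,E,G,I} | {K,M}.
Refine {A,C,E,G,I} on symbol 0: members go to different blocks, giving {A,C,G,I} and {E}.
On input 0, block {K,M} splits into {K} and {M}.
The partition is now stable with 4 blocks: {A,C,G,I} | {K} | {E} | {M}.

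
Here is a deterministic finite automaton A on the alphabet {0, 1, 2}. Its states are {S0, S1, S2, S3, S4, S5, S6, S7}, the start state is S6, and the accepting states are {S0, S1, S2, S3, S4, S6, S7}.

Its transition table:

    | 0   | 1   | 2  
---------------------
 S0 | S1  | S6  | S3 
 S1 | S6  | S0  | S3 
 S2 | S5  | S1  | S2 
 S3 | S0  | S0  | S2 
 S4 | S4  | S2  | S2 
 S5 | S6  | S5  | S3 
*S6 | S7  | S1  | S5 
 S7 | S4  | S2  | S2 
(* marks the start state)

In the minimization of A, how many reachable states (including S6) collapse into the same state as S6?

1

All states are reachable from the start state.
Start with accepting vs non-accepting: {S0,S1,S2,S3,S4,S6,S7} | {S5}.
Split {S0,S1,S2,S3,S4,S6,S7} by δ(·,0) → {S0,S1,S3,S4,S6,S7} and {S2}.
Refine {S0,S1,S3,S4,S6,S7} on symbol 1: members go to different blocks, giving {S0,S1,S3,S6} and {S4,S7}.
On input 0, block {S0,S1,S3,S6} splits into {S0,S1,S3} and {S6}.
On input 0, block {S0,S1,S3} splits into {S0,S3} and {S1}.
Split {S0,S3} by δ(·,0) → {S0} and {S3}.
The partition is now stable with 7 blocks: {S0} | {S5} | {S2} | {S4,S7} | {S6} | {S1} | {S3}.
The equivalence class containing S6 is {S6}, of size 1.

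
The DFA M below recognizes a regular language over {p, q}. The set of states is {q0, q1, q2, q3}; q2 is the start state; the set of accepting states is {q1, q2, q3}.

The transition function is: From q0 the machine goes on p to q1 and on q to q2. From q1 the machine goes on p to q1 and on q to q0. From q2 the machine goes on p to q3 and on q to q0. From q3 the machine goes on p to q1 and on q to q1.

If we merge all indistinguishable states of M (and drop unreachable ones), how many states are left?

4

Every state is reachable, so we keep all 4.
Initial partition by acceptance: {q1,q2,q3} | {q0}.
Refine {q1,q2,q3} on symbol q: members go to different blocks, giving {q1,q2} and {q3}.
Refine {q1,q2} on symbol p: members go to different blocks, giving {q1} and {q2}.
No further refinement is possible. Final partition (4 blocks): {q1} | {q0} | {q3} | {q2}.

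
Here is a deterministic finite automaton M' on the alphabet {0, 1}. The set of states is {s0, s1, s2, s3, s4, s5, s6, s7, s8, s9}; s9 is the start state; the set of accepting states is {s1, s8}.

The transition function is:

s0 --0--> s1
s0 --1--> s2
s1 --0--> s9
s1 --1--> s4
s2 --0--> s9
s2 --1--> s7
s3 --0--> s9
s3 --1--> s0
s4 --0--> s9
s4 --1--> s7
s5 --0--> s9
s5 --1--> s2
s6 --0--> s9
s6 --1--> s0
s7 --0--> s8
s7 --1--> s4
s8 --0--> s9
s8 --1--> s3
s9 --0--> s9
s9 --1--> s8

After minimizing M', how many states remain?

Reachable states from the start: {s0,s1,s2,s3,s4,s7,s8,s9}. Unreachable: {s5,s6} — drop them.
Start with accepting vs non-accepting: {s1,s8} | {s0,s2,s3,s4,s7,s9}.
Refine {s0,s2,s3,s4,s7,s9} on symbol 0: members go to different blocks, giving {s2,s3,s4,s9} and {s0,s7}.
Refine {s2,s3,s4,s9} on symbol 1: members go to different blocks, giving {s2,s3,s4} and {s9}.
The partition is now stable with 4 blocks: {s1,s8} | {s2,s3,s4} | {s0,s7} | {s9}.

4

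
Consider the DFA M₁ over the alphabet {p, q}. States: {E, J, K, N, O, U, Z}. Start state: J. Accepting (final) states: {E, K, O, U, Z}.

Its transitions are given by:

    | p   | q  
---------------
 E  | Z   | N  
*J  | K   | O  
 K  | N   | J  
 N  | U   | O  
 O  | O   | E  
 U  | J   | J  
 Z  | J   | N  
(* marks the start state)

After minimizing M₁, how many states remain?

4

Initial partition by acceptance: {E,K,O,U,Z} | {J,N}.
On input p, block {E,K,O,U,Z} splits into {K,U,Z} and {E,O}.
Refine {E,O} on symbol p: members go to different blocks, giving {O} and {E}.
The partition is now stable with 4 blocks: {K,U,Z} | {J,N} | {O} | {E}.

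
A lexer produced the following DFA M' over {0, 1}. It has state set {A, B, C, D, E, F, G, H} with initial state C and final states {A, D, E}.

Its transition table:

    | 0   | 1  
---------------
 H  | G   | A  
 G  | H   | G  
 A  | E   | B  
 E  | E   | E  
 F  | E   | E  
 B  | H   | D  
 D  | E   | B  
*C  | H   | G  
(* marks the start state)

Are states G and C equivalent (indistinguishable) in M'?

States {F} cannot be reached from the start state, so discard them.
P0 = {A,D,E} | {B,C,G,H}.
Refine {A,D,E} on symbol 1: members go to different blocks, giving {A,D} and {E}.
Split {B,C,G,H} by δ(·,1) → {B,H} and {C,G}.
Refine {B,H} on symbol 0: members go to different blocks, giving {B} and {H}.
Stable partition: {A,D} | {B} | {E} | {C,G} | {H} — 5 equivalence classes.
G and C lie in the same block of the stable partition, so they are equivalent — no string distinguishes them.

Yes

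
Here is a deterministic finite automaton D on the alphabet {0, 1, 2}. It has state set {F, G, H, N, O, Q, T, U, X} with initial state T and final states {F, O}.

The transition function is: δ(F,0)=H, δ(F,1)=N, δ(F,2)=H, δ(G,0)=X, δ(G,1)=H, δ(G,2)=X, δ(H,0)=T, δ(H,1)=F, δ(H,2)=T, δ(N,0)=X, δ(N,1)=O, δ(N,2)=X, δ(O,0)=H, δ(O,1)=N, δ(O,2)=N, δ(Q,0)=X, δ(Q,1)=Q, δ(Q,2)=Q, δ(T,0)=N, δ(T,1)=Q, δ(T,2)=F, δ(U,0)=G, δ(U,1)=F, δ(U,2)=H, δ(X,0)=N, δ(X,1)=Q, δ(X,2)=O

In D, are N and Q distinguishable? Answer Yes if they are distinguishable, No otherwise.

Yes

Reachable states from the start: {F,H,N,O,Q,T,X}. Unreachable: {G,U} — drop them.
Initial partition by acceptance: {F,O} | {H,N,Q,T,X}.
Refine {H,N,Q,T,X} on symbol 1: members go to different blocks, giving {Q,T,X} and {H,N}.
Refine {Q,T,X} on symbol 0: members go to different blocks, giving {T,X} and {Q}.
No further refinement is possible. Final partition (4 blocks): {F,O} | {T,X} | {H,N} | {Q}.
N and Q end up in different blocks, so they are distinguishable. For instance, the string '1' is accepted from only N.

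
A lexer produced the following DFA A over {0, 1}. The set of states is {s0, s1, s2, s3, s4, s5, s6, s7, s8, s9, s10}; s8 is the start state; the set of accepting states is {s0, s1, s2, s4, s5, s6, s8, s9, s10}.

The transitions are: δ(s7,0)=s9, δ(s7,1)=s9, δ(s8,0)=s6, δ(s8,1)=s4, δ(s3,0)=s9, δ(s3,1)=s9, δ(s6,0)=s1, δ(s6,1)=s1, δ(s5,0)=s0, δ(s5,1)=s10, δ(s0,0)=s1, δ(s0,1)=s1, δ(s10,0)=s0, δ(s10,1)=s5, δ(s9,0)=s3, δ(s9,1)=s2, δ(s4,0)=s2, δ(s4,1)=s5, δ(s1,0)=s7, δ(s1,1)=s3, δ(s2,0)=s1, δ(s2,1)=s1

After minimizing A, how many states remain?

5

All states are reachable from the start state.
Start with accepting vs non-accepting: {s0,s1,s2,s4,s5,s6,s8,s9,s10} | {s3,s7}.
Refine {s0,s1,s2,s4,s5,s6,s8,s9,s10} on symbol 0: members go to different blocks, giving {s0,s2,s4,s5,s6,s8,s10} and {s1,s9}.
Split {s0,s2,s4,s5,s6,s8,s10} by δ(·,0) → {s4,s5,s8,s10} and {s0,s2,s6}.
Split {s1,s9} by δ(·,1) → {s1} and {s9}.
Stable partition: {s4,s5,s8,s10} | {s3,s7} | {s1} | {s0,s2,s6} | {s9} — 5 equivalence classes.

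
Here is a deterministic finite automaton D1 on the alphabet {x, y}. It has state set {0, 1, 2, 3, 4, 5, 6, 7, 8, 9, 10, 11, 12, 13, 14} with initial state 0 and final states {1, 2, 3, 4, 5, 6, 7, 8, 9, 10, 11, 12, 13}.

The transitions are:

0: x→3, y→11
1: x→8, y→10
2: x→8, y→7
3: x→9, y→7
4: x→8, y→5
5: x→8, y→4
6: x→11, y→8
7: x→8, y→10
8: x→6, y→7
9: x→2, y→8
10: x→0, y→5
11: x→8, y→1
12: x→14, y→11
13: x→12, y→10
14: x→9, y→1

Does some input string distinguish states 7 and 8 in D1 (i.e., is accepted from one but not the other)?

Yes

First remove the unreachable states {12,13,14}; 12 states remain.
P0 = {1,2,3,4,5,6,7,8,9,10,11} | {0}.
Refine {1,2,3,4,5,6,7,8,9,10,11} on symbol x: members go to different blocks, giving {1,2,3,4,5,6,7,8,9,11} and {10}.
Refine {1,2,3,4,5,6,7,8,9,11} on symbol y: members go to different blocks, giving {2,3,4,5,6,8,9,11} and {1,7}.
Refine {2,3,4,5,6,8,9,11} on symbol y: members go to different blocks, giving {2,3,8,11} and {4,5,6,9}.
On input x, block {2,3,8,11} splits into {2,11} and {3,8}.
On input x, block {4,5,6,9} splits into {4,5} and {6,9}.
No further refinement is possible. Final partition (7 blocks): {2,11} | {0} | {10} | {1,7} | {4,5} | {3,8} | {6,9}.
7 and 8 end up in different blocks, so they are distinguishable. For instance, the string 'yx' is accepted from only 8.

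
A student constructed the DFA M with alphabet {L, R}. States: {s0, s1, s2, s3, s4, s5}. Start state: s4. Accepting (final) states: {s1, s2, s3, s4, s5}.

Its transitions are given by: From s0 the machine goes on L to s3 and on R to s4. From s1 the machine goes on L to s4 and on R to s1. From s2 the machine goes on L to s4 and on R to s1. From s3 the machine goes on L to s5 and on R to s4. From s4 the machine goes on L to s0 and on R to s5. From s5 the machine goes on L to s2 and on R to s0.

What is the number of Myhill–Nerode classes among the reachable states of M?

Initial partition by acceptance: {s1,s2,s3,s4,s5} | {s0}.
On input L, block {s1,s2,s3,s4,s5} splits into {s1,s2,s3,s5} and {s4}.
Refine {s1,s2,s3,s5} on symbol L: members go to different blocks, giving {s1,s2} and {s3,s5}.
On input L, block {s3,s5} splits into {s3} and {s5}.
Stable partition: {s1,s2} | {s0} | {s4} | {s3} | {s5} — 5 equivalence classes.

5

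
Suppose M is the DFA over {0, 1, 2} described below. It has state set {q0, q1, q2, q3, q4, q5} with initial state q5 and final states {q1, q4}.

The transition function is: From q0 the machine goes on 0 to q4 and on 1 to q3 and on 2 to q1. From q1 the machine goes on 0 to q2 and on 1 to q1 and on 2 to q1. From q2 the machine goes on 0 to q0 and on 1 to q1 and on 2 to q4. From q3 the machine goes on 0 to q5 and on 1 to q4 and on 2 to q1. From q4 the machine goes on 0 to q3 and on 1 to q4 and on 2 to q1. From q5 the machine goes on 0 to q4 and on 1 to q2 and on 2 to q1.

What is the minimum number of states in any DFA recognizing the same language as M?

3

All states are reachable from the start state.
P0 = {q1,q4} | {q0,q2,q3,q5}.
On input 0, block {q0,q2,q3,q5} splits into {q0,q5} and {q2,q3}.
Stable partition: {q1,q4} | {q0,q5} | {q2,q3} — 3 equivalence classes.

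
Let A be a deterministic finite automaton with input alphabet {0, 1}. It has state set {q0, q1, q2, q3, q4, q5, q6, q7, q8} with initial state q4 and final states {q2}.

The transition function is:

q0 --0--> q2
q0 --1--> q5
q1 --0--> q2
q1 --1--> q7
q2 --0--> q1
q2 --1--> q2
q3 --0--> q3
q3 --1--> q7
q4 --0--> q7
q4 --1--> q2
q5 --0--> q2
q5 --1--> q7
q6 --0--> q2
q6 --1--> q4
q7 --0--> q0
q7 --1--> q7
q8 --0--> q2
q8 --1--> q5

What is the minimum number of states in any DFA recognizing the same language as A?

Reachable states from the start: {q0,q1,q2,q4,q5,q7}. Unreachable: {q3,q6,q8} — drop them.
Start with accepting vs non-accepting: {q2} | {q0,q1,q4,q5,q7}.
On input 0, block {q0,q1,q4,q5,q7} splits into {q0,q1,q5} and {q4,q7}.
On input 1, block {q0,q1,q5} splits into {q1,q5} and {q0}.
Split {q4,q7} by δ(·,0) → {q4} and {q7}.
No further refinement is possible. Final partition (5 blocks): {q2} | {q1,q5} | {q4} | {q0} | {q7}.

5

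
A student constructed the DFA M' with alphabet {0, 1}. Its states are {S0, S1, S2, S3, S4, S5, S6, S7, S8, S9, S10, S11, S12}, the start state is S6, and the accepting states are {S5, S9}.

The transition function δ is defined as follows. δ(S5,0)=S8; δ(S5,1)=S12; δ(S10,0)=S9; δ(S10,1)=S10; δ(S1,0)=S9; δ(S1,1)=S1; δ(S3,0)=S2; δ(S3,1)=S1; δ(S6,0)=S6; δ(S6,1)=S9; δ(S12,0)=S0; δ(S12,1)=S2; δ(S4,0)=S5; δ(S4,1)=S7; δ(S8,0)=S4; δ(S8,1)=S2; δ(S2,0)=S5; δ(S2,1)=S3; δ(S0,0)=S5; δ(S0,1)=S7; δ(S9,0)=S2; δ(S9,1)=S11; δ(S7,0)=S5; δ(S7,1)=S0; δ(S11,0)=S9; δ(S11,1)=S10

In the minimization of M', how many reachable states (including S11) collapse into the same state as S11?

3

Initial partition by acceptance: {S5,S9} | {S0,S1,S2,S3,S4,S6,S7,S8,S10,S11,S12}.
On input 0, block {S0,S1,S2,S3,S4,S6,S7,S8,S10,S11,S12} splits into {S0,S1,S2,S4,S7,S10,S11} and {S3,S6,S8,S12}.
On input 0, block {S5,S9} splits into {S5} and {S9}.
Split {S0,S1,S2,S4,S7,S10,S11} by δ(·,0) → {S0,S2,S4,S7} and {S1,S10,S11}.
Split {S0,S2,S4,S7} by δ(·,1) → {S0,S4,S7} and {S2}.
Split {S3,S6,S8,S12} by δ(·,0) → {S8,S12} and {S3} and {S6}.
The partition is now stable with 8 blocks: {S5} | {S0,S4,S7} | {S8,S12} | {S9} | {S1,S10,S11} | {S2} | {S3} | {S6}.
State S11 belongs to the block {S1,S10,S11}, which has 3 states.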